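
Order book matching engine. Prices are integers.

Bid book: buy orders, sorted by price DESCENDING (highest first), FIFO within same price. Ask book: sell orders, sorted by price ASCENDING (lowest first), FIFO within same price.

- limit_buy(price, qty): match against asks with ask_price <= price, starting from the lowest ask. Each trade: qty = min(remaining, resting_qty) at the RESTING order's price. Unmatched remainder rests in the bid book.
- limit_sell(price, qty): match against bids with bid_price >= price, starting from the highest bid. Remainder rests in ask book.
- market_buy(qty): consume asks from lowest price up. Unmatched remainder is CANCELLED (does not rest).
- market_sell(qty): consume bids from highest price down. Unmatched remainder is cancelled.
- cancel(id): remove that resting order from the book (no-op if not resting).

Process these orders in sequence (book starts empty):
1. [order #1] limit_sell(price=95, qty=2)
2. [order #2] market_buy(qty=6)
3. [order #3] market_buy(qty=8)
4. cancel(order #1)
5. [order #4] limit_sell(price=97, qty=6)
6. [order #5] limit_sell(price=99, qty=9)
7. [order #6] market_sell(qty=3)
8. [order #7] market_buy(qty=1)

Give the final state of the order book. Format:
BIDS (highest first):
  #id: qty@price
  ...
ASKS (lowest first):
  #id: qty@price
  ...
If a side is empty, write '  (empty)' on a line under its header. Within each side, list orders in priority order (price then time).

Answer: BIDS (highest first):
  (empty)
ASKS (lowest first):
  #4: 5@97
  #5: 9@99

Derivation:
After op 1 [order #1] limit_sell(price=95, qty=2): fills=none; bids=[-] asks=[#1:2@95]
After op 2 [order #2] market_buy(qty=6): fills=#2x#1:2@95; bids=[-] asks=[-]
After op 3 [order #3] market_buy(qty=8): fills=none; bids=[-] asks=[-]
After op 4 cancel(order #1): fills=none; bids=[-] asks=[-]
After op 5 [order #4] limit_sell(price=97, qty=6): fills=none; bids=[-] asks=[#4:6@97]
After op 6 [order #5] limit_sell(price=99, qty=9): fills=none; bids=[-] asks=[#4:6@97 #5:9@99]
After op 7 [order #6] market_sell(qty=3): fills=none; bids=[-] asks=[#4:6@97 #5:9@99]
After op 8 [order #7] market_buy(qty=1): fills=#7x#4:1@97; bids=[-] asks=[#4:5@97 #5:9@99]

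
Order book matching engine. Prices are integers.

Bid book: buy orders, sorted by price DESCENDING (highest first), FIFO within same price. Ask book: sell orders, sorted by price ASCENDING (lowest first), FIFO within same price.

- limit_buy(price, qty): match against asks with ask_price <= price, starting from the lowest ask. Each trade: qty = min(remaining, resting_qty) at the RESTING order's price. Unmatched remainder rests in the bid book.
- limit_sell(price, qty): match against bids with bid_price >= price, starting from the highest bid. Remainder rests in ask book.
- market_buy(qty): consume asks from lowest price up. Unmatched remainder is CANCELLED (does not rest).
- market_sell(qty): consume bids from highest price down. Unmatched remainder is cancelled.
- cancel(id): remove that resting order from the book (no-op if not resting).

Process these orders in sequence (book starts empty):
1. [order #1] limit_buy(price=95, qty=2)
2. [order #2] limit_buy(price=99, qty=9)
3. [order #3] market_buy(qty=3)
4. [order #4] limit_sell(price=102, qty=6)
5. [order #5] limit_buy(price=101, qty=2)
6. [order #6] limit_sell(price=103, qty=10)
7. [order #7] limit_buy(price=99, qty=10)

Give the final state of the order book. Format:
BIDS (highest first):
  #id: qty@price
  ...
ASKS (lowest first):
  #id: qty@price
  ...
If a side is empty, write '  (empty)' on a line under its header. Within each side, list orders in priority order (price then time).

Answer: BIDS (highest first):
  #5: 2@101
  #2: 9@99
  #7: 10@99
  #1: 2@95
ASKS (lowest first):
  #4: 6@102
  #6: 10@103

Derivation:
After op 1 [order #1] limit_buy(price=95, qty=2): fills=none; bids=[#1:2@95] asks=[-]
After op 2 [order #2] limit_buy(price=99, qty=9): fills=none; bids=[#2:9@99 #1:2@95] asks=[-]
After op 3 [order #3] market_buy(qty=3): fills=none; bids=[#2:9@99 #1:2@95] asks=[-]
After op 4 [order #4] limit_sell(price=102, qty=6): fills=none; bids=[#2:9@99 #1:2@95] asks=[#4:6@102]
After op 5 [order #5] limit_buy(price=101, qty=2): fills=none; bids=[#5:2@101 #2:9@99 #1:2@95] asks=[#4:6@102]
After op 6 [order #6] limit_sell(price=103, qty=10): fills=none; bids=[#5:2@101 #2:9@99 #1:2@95] asks=[#4:6@102 #6:10@103]
After op 7 [order #7] limit_buy(price=99, qty=10): fills=none; bids=[#5:2@101 #2:9@99 #7:10@99 #1:2@95] asks=[#4:6@102 #6:10@103]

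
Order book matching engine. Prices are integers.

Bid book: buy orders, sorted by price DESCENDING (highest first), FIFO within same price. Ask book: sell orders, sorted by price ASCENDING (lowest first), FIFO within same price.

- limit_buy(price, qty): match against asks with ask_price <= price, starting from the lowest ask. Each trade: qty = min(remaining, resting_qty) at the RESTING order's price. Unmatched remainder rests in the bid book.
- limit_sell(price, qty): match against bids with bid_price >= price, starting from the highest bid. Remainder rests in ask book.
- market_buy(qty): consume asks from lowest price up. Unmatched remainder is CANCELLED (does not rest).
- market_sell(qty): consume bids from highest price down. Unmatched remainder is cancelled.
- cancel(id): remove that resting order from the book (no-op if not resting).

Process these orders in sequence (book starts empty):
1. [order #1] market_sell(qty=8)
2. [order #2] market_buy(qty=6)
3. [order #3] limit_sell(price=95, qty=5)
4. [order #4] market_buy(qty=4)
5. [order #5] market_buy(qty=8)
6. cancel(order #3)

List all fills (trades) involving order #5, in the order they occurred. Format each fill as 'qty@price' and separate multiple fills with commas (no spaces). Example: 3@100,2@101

After op 1 [order #1] market_sell(qty=8): fills=none; bids=[-] asks=[-]
After op 2 [order #2] market_buy(qty=6): fills=none; bids=[-] asks=[-]
After op 3 [order #3] limit_sell(price=95, qty=5): fills=none; bids=[-] asks=[#3:5@95]
After op 4 [order #4] market_buy(qty=4): fills=#4x#3:4@95; bids=[-] asks=[#3:1@95]
After op 5 [order #5] market_buy(qty=8): fills=#5x#3:1@95; bids=[-] asks=[-]
After op 6 cancel(order #3): fills=none; bids=[-] asks=[-]

Answer: 1@95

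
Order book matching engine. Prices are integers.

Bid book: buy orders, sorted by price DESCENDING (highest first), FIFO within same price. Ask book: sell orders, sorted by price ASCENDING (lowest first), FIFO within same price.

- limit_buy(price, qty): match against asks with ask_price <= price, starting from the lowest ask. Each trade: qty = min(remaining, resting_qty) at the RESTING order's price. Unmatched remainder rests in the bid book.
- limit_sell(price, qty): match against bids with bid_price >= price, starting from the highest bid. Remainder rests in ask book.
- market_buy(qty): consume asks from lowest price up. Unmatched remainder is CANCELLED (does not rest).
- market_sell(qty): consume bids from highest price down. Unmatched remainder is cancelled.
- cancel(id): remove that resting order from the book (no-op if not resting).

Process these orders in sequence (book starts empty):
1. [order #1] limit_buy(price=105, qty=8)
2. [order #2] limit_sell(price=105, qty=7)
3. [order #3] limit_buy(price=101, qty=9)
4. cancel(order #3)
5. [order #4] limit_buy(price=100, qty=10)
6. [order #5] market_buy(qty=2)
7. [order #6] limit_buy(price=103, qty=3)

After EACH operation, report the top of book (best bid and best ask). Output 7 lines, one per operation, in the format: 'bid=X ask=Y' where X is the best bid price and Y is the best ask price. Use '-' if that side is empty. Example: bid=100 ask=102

After op 1 [order #1] limit_buy(price=105, qty=8): fills=none; bids=[#1:8@105] asks=[-]
After op 2 [order #2] limit_sell(price=105, qty=7): fills=#1x#2:7@105; bids=[#1:1@105] asks=[-]
After op 3 [order #3] limit_buy(price=101, qty=9): fills=none; bids=[#1:1@105 #3:9@101] asks=[-]
After op 4 cancel(order #3): fills=none; bids=[#1:1@105] asks=[-]
After op 5 [order #4] limit_buy(price=100, qty=10): fills=none; bids=[#1:1@105 #4:10@100] asks=[-]
After op 6 [order #5] market_buy(qty=2): fills=none; bids=[#1:1@105 #4:10@100] asks=[-]
After op 7 [order #6] limit_buy(price=103, qty=3): fills=none; bids=[#1:1@105 #6:3@103 #4:10@100] asks=[-]

Answer: bid=105 ask=-
bid=105 ask=-
bid=105 ask=-
bid=105 ask=-
bid=105 ask=-
bid=105 ask=-
bid=105 ask=-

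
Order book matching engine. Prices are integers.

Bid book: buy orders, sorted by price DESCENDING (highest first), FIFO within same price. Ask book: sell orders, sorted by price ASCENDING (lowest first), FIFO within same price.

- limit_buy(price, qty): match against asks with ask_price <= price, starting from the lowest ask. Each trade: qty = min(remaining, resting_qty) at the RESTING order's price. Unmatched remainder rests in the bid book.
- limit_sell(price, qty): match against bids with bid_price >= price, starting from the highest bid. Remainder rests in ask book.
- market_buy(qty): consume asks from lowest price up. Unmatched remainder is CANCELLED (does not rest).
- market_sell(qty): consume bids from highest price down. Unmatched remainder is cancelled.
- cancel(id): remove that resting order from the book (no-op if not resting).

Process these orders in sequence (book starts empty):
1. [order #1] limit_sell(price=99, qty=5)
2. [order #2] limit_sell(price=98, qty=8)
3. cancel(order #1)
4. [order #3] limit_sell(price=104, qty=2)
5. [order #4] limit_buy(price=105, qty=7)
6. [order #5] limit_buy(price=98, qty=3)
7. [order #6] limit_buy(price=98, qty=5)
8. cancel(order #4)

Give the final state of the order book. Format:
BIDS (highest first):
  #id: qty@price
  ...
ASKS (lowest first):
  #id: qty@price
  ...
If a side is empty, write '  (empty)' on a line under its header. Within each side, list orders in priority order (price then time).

After op 1 [order #1] limit_sell(price=99, qty=5): fills=none; bids=[-] asks=[#1:5@99]
After op 2 [order #2] limit_sell(price=98, qty=8): fills=none; bids=[-] asks=[#2:8@98 #1:5@99]
After op 3 cancel(order #1): fills=none; bids=[-] asks=[#2:8@98]
After op 4 [order #3] limit_sell(price=104, qty=2): fills=none; bids=[-] asks=[#2:8@98 #3:2@104]
After op 5 [order #4] limit_buy(price=105, qty=7): fills=#4x#2:7@98; bids=[-] asks=[#2:1@98 #3:2@104]
After op 6 [order #5] limit_buy(price=98, qty=3): fills=#5x#2:1@98; bids=[#5:2@98] asks=[#3:2@104]
After op 7 [order #6] limit_buy(price=98, qty=5): fills=none; bids=[#5:2@98 #6:5@98] asks=[#3:2@104]
After op 8 cancel(order #4): fills=none; bids=[#5:2@98 #6:5@98] asks=[#3:2@104]

Answer: BIDS (highest first):
  #5: 2@98
  #6: 5@98
ASKS (lowest first):
  #3: 2@104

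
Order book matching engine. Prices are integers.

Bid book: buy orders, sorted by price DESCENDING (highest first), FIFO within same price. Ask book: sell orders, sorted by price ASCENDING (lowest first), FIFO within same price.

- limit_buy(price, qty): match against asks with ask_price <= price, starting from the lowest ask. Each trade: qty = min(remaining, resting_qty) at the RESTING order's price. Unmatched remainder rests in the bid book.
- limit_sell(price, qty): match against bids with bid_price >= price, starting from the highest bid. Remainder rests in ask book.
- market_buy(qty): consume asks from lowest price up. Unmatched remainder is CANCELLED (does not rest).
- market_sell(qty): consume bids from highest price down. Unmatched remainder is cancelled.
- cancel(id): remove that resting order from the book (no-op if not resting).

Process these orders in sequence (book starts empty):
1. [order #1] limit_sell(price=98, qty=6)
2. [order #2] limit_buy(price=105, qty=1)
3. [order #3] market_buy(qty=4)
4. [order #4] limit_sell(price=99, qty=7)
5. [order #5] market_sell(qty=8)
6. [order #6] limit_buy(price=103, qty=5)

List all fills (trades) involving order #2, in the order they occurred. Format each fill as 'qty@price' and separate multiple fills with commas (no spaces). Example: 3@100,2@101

After op 1 [order #1] limit_sell(price=98, qty=6): fills=none; bids=[-] asks=[#1:6@98]
After op 2 [order #2] limit_buy(price=105, qty=1): fills=#2x#1:1@98; bids=[-] asks=[#1:5@98]
After op 3 [order #3] market_buy(qty=4): fills=#3x#1:4@98; bids=[-] asks=[#1:1@98]
After op 4 [order #4] limit_sell(price=99, qty=7): fills=none; bids=[-] asks=[#1:1@98 #4:7@99]
After op 5 [order #5] market_sell(qty=8): fills=none; bids=[-] asks=[#1:1@98 #4:7@99]
After op 6 [order #6] limit_buy(price=103, qty=5): fills=#6x#1:1@98 #6x#4:4@99; bids=[-] asks=[#4:3@99]

Answer: 1@98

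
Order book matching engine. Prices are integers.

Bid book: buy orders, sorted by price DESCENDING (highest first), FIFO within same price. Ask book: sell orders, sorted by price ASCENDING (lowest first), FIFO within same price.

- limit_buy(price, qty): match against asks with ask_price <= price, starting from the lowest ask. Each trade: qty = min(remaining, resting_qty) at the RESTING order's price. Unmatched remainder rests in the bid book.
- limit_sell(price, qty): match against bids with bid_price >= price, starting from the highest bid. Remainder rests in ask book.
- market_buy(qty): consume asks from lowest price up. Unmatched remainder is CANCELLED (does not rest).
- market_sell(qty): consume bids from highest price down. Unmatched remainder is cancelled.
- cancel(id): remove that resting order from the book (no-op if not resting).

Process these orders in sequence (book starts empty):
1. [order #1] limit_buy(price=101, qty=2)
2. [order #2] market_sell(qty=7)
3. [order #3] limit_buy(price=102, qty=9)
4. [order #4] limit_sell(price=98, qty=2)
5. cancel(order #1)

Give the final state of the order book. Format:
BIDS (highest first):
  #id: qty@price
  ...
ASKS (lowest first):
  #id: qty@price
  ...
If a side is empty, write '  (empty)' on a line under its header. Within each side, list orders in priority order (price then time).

Answer: BIDS (highest first):
  #3: 7@102
ASKS (lowest first):
  (empty)

Derivation:
After op 1 [order #1] limit_buy(price=101, qty=2): fills=none; bids=[#1:2@101] asks=[-]
After op 2 [order #2] market_sell(qty=7): fills=#1x#2:2@101; bids=[-] asks=[-]
After op 3 [order #3] limit_buy(price=102, qty=9): fills=none; bids=[#3:9@102] asks=[-]
After op 4 [order #4] limit_sell(price=98, qty=2): fills=#3x#4:2@102; bids=[#3:7@102] asks=[-]
After op 5 cancel(order #1): fills=none; bids=[#3:7@102] asks=[-]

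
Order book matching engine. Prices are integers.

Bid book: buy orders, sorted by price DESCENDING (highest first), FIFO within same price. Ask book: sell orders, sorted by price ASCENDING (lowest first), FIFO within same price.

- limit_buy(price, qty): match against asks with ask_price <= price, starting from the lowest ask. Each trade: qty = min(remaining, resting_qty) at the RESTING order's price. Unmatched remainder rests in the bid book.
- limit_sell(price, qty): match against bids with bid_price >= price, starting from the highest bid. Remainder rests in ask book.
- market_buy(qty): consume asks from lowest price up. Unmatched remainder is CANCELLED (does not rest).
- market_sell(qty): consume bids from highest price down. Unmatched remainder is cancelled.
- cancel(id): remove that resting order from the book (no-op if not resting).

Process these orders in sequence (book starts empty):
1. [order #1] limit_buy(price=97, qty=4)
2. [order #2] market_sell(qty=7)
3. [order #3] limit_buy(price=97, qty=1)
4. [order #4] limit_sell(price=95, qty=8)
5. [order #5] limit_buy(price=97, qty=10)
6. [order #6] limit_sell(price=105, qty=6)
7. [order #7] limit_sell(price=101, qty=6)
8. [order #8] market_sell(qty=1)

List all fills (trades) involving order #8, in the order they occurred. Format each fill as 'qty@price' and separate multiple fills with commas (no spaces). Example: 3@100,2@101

Answer: 1@97

Derivation:
After op 1 [order #1] limit_buy(price=97, qty=4): fills=none; bids=[#1:4@97] asks=[-]
After op 2 [order #2] market_sell(qty=7): fills=#1x#2:4@97; bids=[-] asks=[-]
After op 3 [order #3] limit_buy(price=97, qty=1): fills=none; bids=[#3:1@97] asks=[-]
After op 4 [order #4] limit_sell(price=95, qty=8): fills=#3x#4:1@97; bids=[-] asks=[#4:7@95]
After op 5 [order #5] limit_buy(price=97, qty=10): fills=#5x#4:7@95; bids=[#5:3@97] asks=[-]
After op 6 [order #6] limit_sell(price=105, qty=6): fills=none; bids=[#5:3@97] asks=[#6:6@105]
After op 7 [order #7] limit_sell(price=101, qty=6): fills=none; bids=[#5:3@97] asks=[#7:6@101 #6:6@105]
After op 8 [order #8] market_sell(qty=1): fills=#5x#8:1@97; bids=[#5:2@97] asks=[#7:6@101 #6:6@105]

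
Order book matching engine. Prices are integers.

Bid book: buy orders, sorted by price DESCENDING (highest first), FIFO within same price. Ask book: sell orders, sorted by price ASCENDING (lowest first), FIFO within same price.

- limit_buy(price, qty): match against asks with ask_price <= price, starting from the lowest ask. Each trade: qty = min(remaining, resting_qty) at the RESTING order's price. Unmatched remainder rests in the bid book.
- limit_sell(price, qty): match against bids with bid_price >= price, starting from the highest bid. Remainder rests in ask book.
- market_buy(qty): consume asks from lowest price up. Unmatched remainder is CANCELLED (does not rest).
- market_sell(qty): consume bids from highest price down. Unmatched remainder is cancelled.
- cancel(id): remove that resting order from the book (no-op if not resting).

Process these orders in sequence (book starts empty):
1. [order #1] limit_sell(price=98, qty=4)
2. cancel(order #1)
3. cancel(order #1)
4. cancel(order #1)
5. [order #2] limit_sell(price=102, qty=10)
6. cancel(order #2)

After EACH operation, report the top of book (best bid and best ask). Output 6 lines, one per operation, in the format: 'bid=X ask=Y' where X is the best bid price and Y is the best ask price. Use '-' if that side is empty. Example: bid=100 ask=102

Answer: bid=- ask=98
bid=- ask=-
bid=- ask=-
bid=- ask=-
bid=- ask=102
bid=- ask=-

Derivation:
After op 1 [order #1] limit_sell(price=98, qty=4): fills=none; bids=[-] asks=[#1:4@98]
After op 2 cancel(order #1): fills=none; bids=[-] asks=[-]
After op 3 cancel(order #1): fills=none; bids=[-] asks=[-]
After op 4 cancel(order #1): fills=none; bids=[-] asks=[-]
After op 5 [order #2] limit_sell(price=102, qty=10): fills=none; bids=[-] asks=[#2:10@102]
After op 6 cancel(order #2): fills=none; bids=[-] asks=[-]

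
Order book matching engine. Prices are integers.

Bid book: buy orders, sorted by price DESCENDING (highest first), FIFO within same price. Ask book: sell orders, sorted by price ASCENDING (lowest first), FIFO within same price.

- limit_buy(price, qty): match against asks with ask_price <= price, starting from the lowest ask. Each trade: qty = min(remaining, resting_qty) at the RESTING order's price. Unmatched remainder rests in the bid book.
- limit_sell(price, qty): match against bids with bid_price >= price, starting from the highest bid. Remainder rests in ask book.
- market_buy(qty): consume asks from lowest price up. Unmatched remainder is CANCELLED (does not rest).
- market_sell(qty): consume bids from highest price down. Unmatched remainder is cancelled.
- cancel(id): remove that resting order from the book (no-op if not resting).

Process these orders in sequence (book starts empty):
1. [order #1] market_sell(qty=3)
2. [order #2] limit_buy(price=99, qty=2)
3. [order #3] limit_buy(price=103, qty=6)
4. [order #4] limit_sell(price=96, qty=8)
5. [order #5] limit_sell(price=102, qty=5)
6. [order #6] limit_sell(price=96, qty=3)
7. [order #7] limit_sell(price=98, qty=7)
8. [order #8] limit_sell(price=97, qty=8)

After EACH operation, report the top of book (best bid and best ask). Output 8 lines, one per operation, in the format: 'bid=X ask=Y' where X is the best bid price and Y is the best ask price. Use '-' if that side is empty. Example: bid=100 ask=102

After op 1 [order #1] market_sell(qty=3): fills=none; bids=[-] asks=[-]
After op 2 [order #2] limit_buy(price=99, qty=2): fills=none; bids=[#2:2@99] asks=[-]
After op 3 [order #3] limit_buy(price=103, qty=6): fills=none; bids=[#3:6@103 #2:2@99] asks=[-]
After op 4 [order #4] limit_sell(price=96, qty=8): fills=#3x#4:6@103 #2x#4:2@99; bids=[-] asks=[-]
After op 5 [order #5] limit_sell(price=102, qty=5): fills=none; bids=[-] asks=[#5:5@102]
After op 6 [order #6] limit_sell(price=96, qty=3): fills=none; bids=[-] asks=[#6:3@96 #5:5@102]
After op 7 [order #7] limit_sell(price=98, qty=7): fills=none; bids=[-] asks=[#6:3@96 #7:7@98 #5:5@102]
After op 8 [order #8] limit_sell(price=97, qty=8): fills=none; bids=[-] asks=[#6:3@96 #8:8@97 #7:7@98 #5:5@102]

Answer: bid=- ask=-
bid=99 ask=-
bid=103 ask=-
bid=- ask=-
bid=- ask=102
bid=- ask=96
bid=- ask=96
bid=- ask=96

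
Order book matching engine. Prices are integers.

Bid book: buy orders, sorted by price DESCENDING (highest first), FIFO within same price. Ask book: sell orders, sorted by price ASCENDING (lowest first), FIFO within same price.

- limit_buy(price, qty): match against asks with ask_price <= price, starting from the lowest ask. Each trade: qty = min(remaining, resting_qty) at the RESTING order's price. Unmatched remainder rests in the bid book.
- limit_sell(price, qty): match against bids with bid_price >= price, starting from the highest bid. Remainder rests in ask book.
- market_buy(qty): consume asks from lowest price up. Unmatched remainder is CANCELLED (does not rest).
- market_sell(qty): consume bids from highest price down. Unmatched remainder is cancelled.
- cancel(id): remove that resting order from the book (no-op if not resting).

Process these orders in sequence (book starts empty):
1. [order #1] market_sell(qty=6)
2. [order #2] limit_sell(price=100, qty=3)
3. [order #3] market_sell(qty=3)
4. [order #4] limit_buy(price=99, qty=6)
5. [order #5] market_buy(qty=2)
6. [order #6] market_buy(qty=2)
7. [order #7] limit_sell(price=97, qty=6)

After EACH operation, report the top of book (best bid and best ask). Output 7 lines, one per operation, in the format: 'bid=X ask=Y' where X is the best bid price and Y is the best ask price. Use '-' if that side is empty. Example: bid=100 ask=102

Answer: bid=- ask=-
bid=- ask=100
bid=- ask=100
bid=99 ask=100
bid=99 ask=100
bid=99 ask=-
bid=- ask=-

Derivation:
After op 1 [order #1] market_sell(qty=6): fills=none; bids=[-] asks=[-]
After op 2 [order #2] limit_sell(price=100, qty=3): fills=none; bids=[-] asks=[#2:3@100]
After op 3 [order #3] market_sell(qty=3): fills=none; bids=[-] asks=[#2:3@100]
After op 4 [order #4] limit_buy(price=99, qty=6): fills=none; bids=[#4:6@99] asks=[#2:3@100]
After op 5 [order #5] market_buy(qty=2): fills=#5x#2:2@100; bids=[#4:6@99] asks=[#2:1@100]
After op 6 [order #6] market_buy(qty=2): fills=#6x#2:1@100; bids=[#4:6@99] asks=[-]
After op 7 [order #7] limit_sell(price=97, qty=6): fills=#4x#7:6@99; bids=[-] asks=[-]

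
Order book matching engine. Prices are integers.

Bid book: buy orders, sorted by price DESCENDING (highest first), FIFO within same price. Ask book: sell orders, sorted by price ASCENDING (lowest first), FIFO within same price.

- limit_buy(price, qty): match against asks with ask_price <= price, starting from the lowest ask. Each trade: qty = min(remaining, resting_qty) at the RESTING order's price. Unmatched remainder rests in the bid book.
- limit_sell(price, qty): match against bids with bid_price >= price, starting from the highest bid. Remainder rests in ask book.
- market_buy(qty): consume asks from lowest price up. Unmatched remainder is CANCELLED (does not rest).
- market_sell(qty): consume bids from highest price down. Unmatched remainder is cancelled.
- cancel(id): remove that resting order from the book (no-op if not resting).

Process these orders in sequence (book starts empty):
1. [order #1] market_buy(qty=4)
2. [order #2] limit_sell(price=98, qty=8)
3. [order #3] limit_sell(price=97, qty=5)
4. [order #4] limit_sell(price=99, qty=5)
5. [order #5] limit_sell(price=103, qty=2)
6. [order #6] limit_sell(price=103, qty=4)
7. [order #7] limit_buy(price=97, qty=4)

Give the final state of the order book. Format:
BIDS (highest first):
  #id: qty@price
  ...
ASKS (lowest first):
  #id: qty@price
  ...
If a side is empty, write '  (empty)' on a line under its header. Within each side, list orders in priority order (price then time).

After op 1 [order #1] market_buy(qty=4): fills=none; bids=[-] asks=[-]
After op 2 [order #2] limit_sell(price=98, qty=8): fills=none; bids=[-] asks=[#2:8@98]
After op 3 [order #3] limit_sell(price=97, qty=5): fills=none; bids=[-] asks=[#3:5@97 #2:8@98]
After op 4 [order #4] limit_sell(price=99, qty=5): fills=none; bids=[-] asks=[#3:5@97 #2:8@98 #4:5@99]
After op 5 [order #5] limit_sell(price=103, qty=2): fills=none; bids=[-] asks=[#3:5@97 #2:8@98 #4:5@99 #5:2@103]
After op 6 [order #6] limit_sell(price=103, qty=4): fills=none; bids=[-] asks=[#3:5@97 #2:8@98 #4:5@99 #5:2@103 #6:4@103]
After op 7 [order #7] limit_buy(price=97, qty=4): fills=#7x#3:4@97; bids=[-] asks=[#3:1@97 #2:8@98 #4:5@99 #5:2@103 #6:4@103]

Answer: BIDS (highest first):
  (empty)
ASKS (lowest first):
  #3: 1@97
  #2: 8@98
  #4: 5@99
  #5: 2@103
  #6: 4@103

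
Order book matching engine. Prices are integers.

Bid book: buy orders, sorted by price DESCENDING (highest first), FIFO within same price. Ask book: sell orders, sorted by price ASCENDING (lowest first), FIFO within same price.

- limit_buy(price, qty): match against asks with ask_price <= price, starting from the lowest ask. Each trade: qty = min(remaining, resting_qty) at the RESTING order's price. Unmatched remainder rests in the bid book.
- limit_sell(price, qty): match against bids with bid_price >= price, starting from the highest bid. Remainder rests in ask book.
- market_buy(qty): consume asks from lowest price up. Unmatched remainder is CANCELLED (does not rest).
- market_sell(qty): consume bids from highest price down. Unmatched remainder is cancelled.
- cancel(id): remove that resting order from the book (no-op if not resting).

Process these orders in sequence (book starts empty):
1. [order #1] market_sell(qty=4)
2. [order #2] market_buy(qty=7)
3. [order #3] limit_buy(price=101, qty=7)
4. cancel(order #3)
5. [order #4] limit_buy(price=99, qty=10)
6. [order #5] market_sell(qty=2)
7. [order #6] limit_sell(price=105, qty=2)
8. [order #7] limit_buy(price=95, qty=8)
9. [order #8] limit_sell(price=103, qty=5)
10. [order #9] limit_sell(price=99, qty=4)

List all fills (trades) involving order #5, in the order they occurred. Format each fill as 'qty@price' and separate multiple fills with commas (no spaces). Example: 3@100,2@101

After op 1 [order #1] market_sell(qty=4): fills=none; bids=[-] asks=[-]
After op 2 [order #2] market_buy(qty=7): fills=none; bids=[-] asks=[-]
After op 3 [order #3] limit_buy(price=101, qty=7): fills=none; bids=[#3:7@101] asks=[-]
After op 4 cancel(order #3): fills=none; bids=[-] asks=[-]
After op 5 [order #4] limit_buy(price=99, qty=10): fills=none; bids=[#4:10@99] asks=[-]
After op 6 [order #5] market_sell(qty=2): fills=#4x#5:2@99; bids=[#4:8@99] asks=[-]
After op 7 [order #6] limit_sell(price=105, qty=2): fills=none; bids=[#4:8@99] asks=[#6:2@105]
After op 8 [order #7] limit_buy(price=95, qty=8): fills=none; bids=[#4:8@99 #7:8@95] asks=[#6:2@105]
After op 9 [order #8] limit_sell(price=103, qty=5): fills=none; bids=[#4:8@99 #7:8@95] asks=[#8:5@103 #6:2@105]
After op 10 [order #9] limit_sell(price=99, qty=4): fills=#4x#9:4@99; bids=[#4:4@99 #7:8@95] asks=[#8:5@103 #6:2@105]

Answer: 2@99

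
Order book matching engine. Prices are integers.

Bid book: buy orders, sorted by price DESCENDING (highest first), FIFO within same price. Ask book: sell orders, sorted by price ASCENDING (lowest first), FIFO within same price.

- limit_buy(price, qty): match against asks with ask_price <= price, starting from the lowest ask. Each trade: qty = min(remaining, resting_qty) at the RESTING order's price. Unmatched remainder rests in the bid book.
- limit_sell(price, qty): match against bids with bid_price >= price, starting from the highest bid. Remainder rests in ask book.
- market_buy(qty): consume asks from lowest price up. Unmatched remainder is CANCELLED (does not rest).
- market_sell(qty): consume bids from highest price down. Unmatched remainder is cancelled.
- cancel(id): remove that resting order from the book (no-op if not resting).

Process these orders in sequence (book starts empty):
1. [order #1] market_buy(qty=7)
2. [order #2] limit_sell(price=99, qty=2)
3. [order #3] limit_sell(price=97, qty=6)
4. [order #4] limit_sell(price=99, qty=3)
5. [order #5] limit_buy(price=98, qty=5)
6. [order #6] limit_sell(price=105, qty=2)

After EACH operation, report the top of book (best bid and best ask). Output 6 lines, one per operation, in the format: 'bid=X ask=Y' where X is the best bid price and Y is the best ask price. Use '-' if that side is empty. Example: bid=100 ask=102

After op 1 [order #1] market_buy(qty=7): fills=none; bids=[-] asks=[-]
After op 2 [order #2] limit_sell(price=99, qty=2): fills=none; bids=[-] asks=[#2:2@99]
After op 3 [order #3] limit_sell(price=97, qty=6): fills=none; bids=[-] asks=[#3:6@97 #2:2@99]
After op 4 [order #4] limit_sell(price=99, qty=3): fills=none; bids=[-] asks=[#3:6@97 #2:2@99 #4:3@99]
After op 5 [order #5] limit_buy(price=98, qty=5): fills=#5x#3:5@97; bids=[-] asks=[#3:1@97 #2:2@99 #4:3@99]
After op 6 [order #6] limit_sell(price=105, qty=2): fills=none; bids=[-] asks=[#3:1@97 #2:2@99 #4:3@99 #6:2@105]

Answer: bid=- ask=-
bid=- ask=99
bid=- ask=97
bid=- ask=97
bid=- ask=97
bid=- ask=97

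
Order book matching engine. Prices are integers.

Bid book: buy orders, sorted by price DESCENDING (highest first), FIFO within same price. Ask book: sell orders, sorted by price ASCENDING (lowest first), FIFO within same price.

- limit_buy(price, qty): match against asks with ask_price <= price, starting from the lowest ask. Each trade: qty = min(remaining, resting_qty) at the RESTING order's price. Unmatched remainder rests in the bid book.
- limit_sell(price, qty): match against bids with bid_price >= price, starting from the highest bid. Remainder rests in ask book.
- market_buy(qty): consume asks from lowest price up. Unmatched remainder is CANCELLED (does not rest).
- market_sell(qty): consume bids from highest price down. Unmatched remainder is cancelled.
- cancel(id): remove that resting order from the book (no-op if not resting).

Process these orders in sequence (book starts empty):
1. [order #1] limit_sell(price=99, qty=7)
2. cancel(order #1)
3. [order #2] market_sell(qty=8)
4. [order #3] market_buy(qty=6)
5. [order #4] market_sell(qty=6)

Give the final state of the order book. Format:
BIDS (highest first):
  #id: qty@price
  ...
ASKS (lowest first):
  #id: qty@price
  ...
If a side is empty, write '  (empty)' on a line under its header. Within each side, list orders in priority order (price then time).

Answer: BIDS (highest first):
  (empty)
ASKS (lowest first):
  (empty)

Derivation:
After op 1 [order #1] limit_sell(price=99, qty=7): fills=none; bids=[-] asks=[#1:7@99]
After op 2 cancel(order #1): fills=none; bids=[-] asks=[-]
After op 3 [order #2] market_sell(qty=8): fills=none; bids=[-] asks=[-]
After op 4 [order #3] market_buy(qty=6): fills=none; bids=[-] asks=[-]
After op 5 [order #4] market_sell(qty=6): fills=none; bids=[-] asks=[-]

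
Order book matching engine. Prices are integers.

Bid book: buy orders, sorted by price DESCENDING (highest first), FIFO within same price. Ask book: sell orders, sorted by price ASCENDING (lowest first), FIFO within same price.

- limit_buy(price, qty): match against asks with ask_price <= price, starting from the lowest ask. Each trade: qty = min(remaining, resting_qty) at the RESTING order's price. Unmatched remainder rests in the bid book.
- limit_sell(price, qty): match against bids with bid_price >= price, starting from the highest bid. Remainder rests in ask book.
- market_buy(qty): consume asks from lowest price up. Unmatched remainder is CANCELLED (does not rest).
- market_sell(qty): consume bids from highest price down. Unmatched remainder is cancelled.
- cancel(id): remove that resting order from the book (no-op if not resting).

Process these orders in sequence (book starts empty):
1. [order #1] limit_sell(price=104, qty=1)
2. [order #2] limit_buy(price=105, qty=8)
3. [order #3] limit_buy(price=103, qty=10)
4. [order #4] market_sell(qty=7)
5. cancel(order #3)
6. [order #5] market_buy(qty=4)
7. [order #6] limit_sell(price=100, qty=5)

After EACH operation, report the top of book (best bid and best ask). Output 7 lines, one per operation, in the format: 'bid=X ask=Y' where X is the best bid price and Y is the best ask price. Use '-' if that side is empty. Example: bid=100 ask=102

Answer: bid=- ask=104
bid=105 ask=-
bid=105 ask=-
bid=103 ask=-
bid=- ask=-
bid=- ask=-
bid=- ask=100

Derivation:
After op 1 [order #1] limit_sell(price=104, qty=1): fills=none; bids=[-] asks=[#1:1@104]
After op 2 [order #2] limit_buy(price=105, qty=8): fills=#2x#1:1@104; bids=[#2:7@105] asks=[-]
After op 3 [order #3] limit_buy(price=103, qty=10): fills=none; bids=[#2:7@105 #3:10@103] asks=[-]
After op 4 [order #4] market_sell(qty=7): fills=#2x#4:7@105; bids=[#3:10@103] asks=[-]
After op 5 cancel(order #3): fills=none; bids=[-] asks=[-]
After op 6 [order #5] market_buy(qty=4): fills=none; bids=[-] asks=[-]
After op 7 [order #6] limit_sell(price=100, qty=5): fills=none; bids=[-] asks=[#6:5@100]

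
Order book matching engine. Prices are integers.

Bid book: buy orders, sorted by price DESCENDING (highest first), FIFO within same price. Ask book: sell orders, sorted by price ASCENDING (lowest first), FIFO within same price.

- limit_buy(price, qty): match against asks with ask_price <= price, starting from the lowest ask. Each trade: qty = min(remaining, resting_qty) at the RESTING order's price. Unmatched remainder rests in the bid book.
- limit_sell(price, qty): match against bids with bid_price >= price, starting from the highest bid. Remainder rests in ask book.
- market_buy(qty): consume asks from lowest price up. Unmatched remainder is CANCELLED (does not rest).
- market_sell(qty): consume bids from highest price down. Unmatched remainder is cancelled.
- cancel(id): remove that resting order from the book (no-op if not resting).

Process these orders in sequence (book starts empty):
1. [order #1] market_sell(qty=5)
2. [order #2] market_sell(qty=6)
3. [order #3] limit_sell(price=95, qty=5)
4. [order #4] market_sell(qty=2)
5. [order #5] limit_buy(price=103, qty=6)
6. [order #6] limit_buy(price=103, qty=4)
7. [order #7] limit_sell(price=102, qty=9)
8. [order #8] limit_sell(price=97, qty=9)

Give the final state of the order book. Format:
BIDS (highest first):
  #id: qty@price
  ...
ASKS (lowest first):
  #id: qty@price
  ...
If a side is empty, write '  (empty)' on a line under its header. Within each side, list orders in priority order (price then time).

Answer: BIDS (highest first):
  (empty)
ASKS (lowest first):
  #8: 9@97
  #7: 4@102

Derivation:
After op 1 [order #1] market_sell(qty=5): fills=none; bids=[-] asks=[-]
After op 2 [order #2] market_sell(qty=6): fills=none; bids=[-] asks=[-]
After op 3 [order #3] limit_sell(price=95, qty=5): fills=none; bids=[-] asks=[#3:5@95]
After op 4 [order #4] market_sell(qty=2): fills=none; bids=[-] asks=[#3:5@95]
After op 5 [order #5] limit_buy(price=103, qty=6): fills=#5x#3:5@95; bids=[#5:1@103] asks=[-]
After op 6 [order #6] limit_buy(price=103, qty=4): fills=none; bids=[#5:1@103 #6:4@103] asks=[-]
After op 7 [order #7] limit_sell(price=102, qty=9): fills=#5x#7:1@103 #6x#7:4@103; bids=[-] asks=[#7:4@102]
After op 8 [order #8] limit_sell(price=97, qty=9): fills=none; bids=[-] asks=[#8:9@97 #7:4@102]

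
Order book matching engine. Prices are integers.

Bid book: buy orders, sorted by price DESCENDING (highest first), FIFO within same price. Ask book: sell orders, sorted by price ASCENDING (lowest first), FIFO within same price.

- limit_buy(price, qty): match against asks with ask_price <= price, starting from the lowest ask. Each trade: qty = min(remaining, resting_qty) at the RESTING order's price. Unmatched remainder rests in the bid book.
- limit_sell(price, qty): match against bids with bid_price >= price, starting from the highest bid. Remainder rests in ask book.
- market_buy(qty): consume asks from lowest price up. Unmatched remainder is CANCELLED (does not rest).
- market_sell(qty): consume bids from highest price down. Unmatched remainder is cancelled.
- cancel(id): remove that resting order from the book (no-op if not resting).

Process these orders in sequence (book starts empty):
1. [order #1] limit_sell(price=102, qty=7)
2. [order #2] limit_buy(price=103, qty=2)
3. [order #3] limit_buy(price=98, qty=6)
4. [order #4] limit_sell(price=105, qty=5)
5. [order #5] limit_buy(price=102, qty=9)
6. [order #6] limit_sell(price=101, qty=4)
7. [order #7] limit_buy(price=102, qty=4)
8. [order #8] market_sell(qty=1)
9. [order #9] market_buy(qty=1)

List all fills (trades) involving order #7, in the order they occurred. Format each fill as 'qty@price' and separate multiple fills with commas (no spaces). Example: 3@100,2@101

Answer: 1@102

Derivation:
After op 1 [order #1] limit_sell(price=102, qty=7): fills=none; bids=[-] asks=[#1:7@102]
After op 2 [order #2] limit_buy(price=103, qty=2): fills=#2x#1:2@102; bids=[-] asks=[#1:5@102]
After op 3 [order #3] limit_buy(price=98, qty=6): fills=none; bids=[#3:6@98] asks=[#1:5@102]
After op 4 [order #4] limit_sell(price=105, qty=5): fills=none; bids=[#3:6@98] asks=[#1:5@102 #4:5@105]
After op 5 [order #5] limit_buy(price=102, qty=9): fills=#5x#1:5@102; bids=[#5:4@102 #3:6@98] asks=[#4:5@105]
After op 6 [order #6] limit_sell(price=101, qty=4): fills=#5x#6:4@102; bids=[#3:6@98] asks=[#4:5@105]
After op 7 [order #7] limit_buy(price=102, qty=4): fills=none; bids=[#7:4@102 #3:6@98] asks=[#4:5@105]
After op 8 [order #8] market_sell(qty=1): fills=#7x#8:1@102; bids=[#7:3@102 #3:6@98] asks=[#4:5@105]
After op 9 [order #9] market_buy(qty=1): fills=#9x#4:1@105; bids=[#7:3@102 #3:6@98] asks=[#4:4@105]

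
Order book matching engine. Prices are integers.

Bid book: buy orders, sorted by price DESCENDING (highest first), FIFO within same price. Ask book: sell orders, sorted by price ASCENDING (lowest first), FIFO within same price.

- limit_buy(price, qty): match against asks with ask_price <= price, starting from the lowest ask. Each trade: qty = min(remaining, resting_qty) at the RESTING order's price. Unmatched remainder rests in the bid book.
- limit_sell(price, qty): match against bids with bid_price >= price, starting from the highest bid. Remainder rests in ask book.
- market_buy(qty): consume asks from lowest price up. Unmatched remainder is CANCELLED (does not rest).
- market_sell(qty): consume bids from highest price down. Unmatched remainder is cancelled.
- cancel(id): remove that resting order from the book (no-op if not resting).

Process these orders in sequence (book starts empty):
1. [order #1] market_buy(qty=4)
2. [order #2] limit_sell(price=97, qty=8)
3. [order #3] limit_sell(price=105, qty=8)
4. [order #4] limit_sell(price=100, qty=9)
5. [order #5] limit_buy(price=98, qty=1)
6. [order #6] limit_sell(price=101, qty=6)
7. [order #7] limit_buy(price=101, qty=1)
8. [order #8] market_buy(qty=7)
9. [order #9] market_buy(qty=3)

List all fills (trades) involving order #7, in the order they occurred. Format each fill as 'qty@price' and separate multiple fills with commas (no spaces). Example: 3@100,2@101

After op 1 [order #1] market_buy(qty=4): fills=none; bids=[-] asks=[-]
After op 2 [order #2] limit_sell(price=97, qty=8): fills=none; bids=[-] asks=[#2:8@97]
After op 3 [order #3] limit_sell(price=105, qty=8): fills=none; bids=[-] asks=[#2:8@97 #3:8@105]
After op 4 [order #4] limit_sell(price=100, qty=9): fills=none; bids=[-] asks=[#2:8@97 #4:9@100 #3:8@105]
After op 5 [order #5] limit_buy(price=98, qty=1): fills=#5x#2:1@97; bids=[-] asks=[#2:7@97 #4:9@100 #3:8@105]
After op 6 [order #6] limit_sell(price=101, qty=6): fills=none; bids=[-] asks=[#2:7@97 #4:9@100 #6:6@101 #3:8@105]
After op 7 [order #7] limit_buy(price=101, qty=1): fills=#7x#2:1@97; bids=[-] asks=[#2:6@97 #4:9@100 #6:6@101 #3:8@105]
After op 8 [order #8] market_buy(qty=7): fills=#8x#2:6@97 #8x#4:1@100; bids=[-] asks=[#4:8@100 #6:6@101 #3:8@105]
After op 9 [order #9] market_buy(qty=3): fills=#9x#4:3@100; bids=[-] asks=[#4:5@100 #6:6@101 #3:8@105]

Answer: 1@97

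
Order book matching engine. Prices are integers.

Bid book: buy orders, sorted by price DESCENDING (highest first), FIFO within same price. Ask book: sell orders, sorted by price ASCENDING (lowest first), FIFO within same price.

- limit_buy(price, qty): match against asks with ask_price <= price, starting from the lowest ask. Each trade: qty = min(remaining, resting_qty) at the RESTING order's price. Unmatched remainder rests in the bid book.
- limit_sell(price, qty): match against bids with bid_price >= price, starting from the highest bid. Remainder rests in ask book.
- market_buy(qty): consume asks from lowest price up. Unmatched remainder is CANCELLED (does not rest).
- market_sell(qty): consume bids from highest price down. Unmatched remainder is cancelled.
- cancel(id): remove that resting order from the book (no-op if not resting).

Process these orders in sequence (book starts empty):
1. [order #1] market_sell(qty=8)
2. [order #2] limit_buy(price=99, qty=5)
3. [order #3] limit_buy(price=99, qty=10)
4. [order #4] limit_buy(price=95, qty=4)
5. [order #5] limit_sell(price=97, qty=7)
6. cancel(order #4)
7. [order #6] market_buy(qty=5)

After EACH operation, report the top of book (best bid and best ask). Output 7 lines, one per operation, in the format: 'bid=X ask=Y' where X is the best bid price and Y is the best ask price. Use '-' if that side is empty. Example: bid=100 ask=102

After op 1 [order #1] market_sell(qty=8): fills=none; bids=[-] asks=[-]
After op 2 [order #2] limit_buy(price=99, qty=5): fills=none; bids=[#2:5@99] asks=[-]
After op 3 [order #3] limit_buy(price=99, qty=10): fills=none; bids=[#2:5@99 #3:10@99] asks=[-]
After op 4 [order #4] limit_buy(price=95, qty=4): fills=none; bids=[#2:5@99 #3:10@99 #4:4@95] asks=[-]
After op 5 [order #5] limit_sell(price=97, qty=7): fills=#2x#5:5@99 #3x#5:2@99; bids=[#3:8@99 #4:4@95] asks=[-]
After op 6 cancel(order #4): fills=none; bids=[#3:8@99] asks=[-]
After op 7 [order #6] market_buy(qty=5): fills=none; bids=[#3:8@99] asks=[-]

Answer: bid=- ask=-
bid=99 ask=-
bid=99 ask=-
bid=99 ask=-
bid=99 ask=-
bid=99 ask=-
bid=99 ask=-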